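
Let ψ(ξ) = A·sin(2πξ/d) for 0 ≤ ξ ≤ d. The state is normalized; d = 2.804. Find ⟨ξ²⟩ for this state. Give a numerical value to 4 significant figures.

⟨ξ^2⟩ ≈ 2.521

By definition ⟨ξ²⟩ = ∫ ξ^2 |ψ(ξ)|² dξ.
Using sin²θ = (1 − cos 2θ)/2, since the A² factors cancel between numerator and denominator, ⟨ξ²⟩ = -d^2/(8·π^2) + d^2/3.
With d = 2.804, ⟨ξ^2⟩ = 2.5212.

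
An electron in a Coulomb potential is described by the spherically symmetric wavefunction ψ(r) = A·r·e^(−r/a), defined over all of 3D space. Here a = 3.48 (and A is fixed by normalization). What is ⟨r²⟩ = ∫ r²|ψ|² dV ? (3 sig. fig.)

The expectation value is the |ψ|²-weighted average of r^2: ∫ r^2|ψ|² 4πr² dr.
Evaluating both integrals, ⟨r²⟩ = 15·a^2/2.
With a = 3.48, ⟨r^2⟩ = 90.83.

⟨r^2⟩ ≈ 90.8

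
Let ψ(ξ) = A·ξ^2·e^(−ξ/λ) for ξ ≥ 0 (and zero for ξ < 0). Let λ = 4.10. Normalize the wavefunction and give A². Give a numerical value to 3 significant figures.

A^2 ≈ 0.00115

Normalization requires ∫|ψ|² dξ = 1, integrated from 0 to ∞.
With ∫₀^∞ ξ^4 e^(−αξ) dξ = 4!/α^5, ∫|ψ|² dξ = A²·(3·λ^5/4).
Substituting λ = 4.10 gives A² = 0.001151, so A = 0.03392.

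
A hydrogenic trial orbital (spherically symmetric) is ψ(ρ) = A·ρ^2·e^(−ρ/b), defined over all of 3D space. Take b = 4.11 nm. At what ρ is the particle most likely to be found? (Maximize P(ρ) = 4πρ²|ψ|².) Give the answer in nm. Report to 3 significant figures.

ρ ≈ 12.3 nm

Set d/dρ [P(ρ) = 4πρ²|ψ|²] = 0 and solve for ρ > 0.
This gives ρ = 3·b.
With b = 4.11, the most probable radial distance is 12.33 nm.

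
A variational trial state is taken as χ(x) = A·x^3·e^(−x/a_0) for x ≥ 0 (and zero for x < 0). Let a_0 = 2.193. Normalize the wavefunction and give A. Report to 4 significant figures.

A ≈ 0.02700

Require ∫ |χ|² dx = 1 over the whole domain.
∫|χ|² dx = A²·(45·a_0^7/8).
Setting this equal to 1 gives A² = 1/(45·a_0^7/8).
Substituting a_0 = 2.193 gives A² = 0.00072880, so A = 0.026996.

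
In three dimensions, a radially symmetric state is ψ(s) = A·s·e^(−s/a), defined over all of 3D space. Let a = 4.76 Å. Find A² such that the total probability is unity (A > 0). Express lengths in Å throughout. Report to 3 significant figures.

The normalization condition is ∫|ψ|² 4πs² ds = 1 from 0 to ∞.
(Spherical symmetry: dV = 4πs² ds.)
Carrying out the integral gives A² · 3·π·a^5.
Setting this equal to 1 gives A² = 1/(3·π·a^5).
Plugging in a = 4.76 yields A = 0.006589.

A^2 ≈ 0.0000434 Å^(-5)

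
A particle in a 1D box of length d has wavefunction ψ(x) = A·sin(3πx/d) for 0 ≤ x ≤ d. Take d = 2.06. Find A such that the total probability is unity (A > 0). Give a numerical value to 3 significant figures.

Require ∫ |ψ|² dx = 1 over the whole domain.
∫|ψ|² dx = A²·(d/2).
So A² = (d/2)^(−1).
Substituting d = 2.06 gives A² = 0.9709, so A = 0.9853.

A ≈ 0.985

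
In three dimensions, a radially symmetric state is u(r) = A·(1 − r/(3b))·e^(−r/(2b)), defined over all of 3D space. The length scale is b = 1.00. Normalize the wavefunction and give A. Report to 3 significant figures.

The normalization condition is ∫|u|² 4πr² dr = 1 from 0 to ∞.
In 3D with spherical symmetry the volume element is 4πr² dr.
Recall ∫₀^∞ r^m e^(−r/β) dr = m!·β^(m+1), carrying out the integral gives A² · 8·π·b^3/3.
Hence A² = 1/[8·π·b^3/3].
Plugging in b = 1.00 yields A = 0.3455.

A ≈ 0.345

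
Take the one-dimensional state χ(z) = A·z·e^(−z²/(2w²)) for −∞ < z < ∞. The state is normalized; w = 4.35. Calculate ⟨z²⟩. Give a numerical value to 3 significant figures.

The expectation value is the |χ|²-weighted average of z^2: ∫ z^2|χ|² dz.
The ratio of the moment integral to the normalization integral gives ⟨z²⟩ = 3·w^2/2.
Putting w = 4.35 gives 28.38.

⟨z^2⟩ ≈ 28.4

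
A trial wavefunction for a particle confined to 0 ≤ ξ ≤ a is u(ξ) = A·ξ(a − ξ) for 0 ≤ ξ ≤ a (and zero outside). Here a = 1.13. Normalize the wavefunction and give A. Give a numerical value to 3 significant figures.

A ≈ 4.04

The normalization condition is ∫|u|² dξ = 1 from 0 to a.
Carrying out the integral gives A² · a^5/30.
So A² = (a^5/30)^(−1).
Plugging in a = 1.13 yields A = 4.035.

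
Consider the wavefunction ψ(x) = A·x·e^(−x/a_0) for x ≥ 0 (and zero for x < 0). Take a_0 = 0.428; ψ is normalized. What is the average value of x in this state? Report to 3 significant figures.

⟨x⟩ ≈ 0.642

By definition ⟨x⟩ = ∫ x |ψ(x)|² dx.
With ∫₀^∞ x^3 e^(−αx) dx = 3!/α^4, evaluating both integrals, ⟨x⟩ = 3·a_0/2.
With a_0 = 0.428, ⟨x⟩ = 0.6420.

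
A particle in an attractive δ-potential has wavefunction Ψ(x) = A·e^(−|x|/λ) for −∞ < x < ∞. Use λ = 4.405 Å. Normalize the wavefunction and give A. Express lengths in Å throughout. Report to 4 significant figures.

Normalization requires ∫|Ψ|² dx = 1, integrated from −∞ to ∞.
Carrying out the integral gives A² · λ.
So A² = (λ)^(−1).
Substituting λ = 4.405 gives A² = 0.22701, so A = 0.47646.

A ≈ 0.4765 Å^(-1/2)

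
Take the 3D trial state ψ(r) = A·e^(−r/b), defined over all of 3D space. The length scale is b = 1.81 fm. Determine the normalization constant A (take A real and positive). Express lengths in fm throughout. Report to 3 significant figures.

A ≈ 0.232 fm^(-3/2)

We need A² ∫|f|² 4πr² dr = 1, taking the integral from 0 to ∞.
(Spherical symmetry: dV = 4πr² dr.)
∫|ψ|² 4πr² dr = A²·(π·b^3).
Hence A² = 1/[π·b^3].
Substituting b = 1.81 gives A² = 0.05368, so A = 0.2317.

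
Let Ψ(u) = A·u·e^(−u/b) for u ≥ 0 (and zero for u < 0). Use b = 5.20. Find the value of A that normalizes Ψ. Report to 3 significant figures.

A ≈ 0.169

The normalization condition is ∫|Ψ|² du = 1 from 0 to ∞.
With Ψ = A·u·e^(−u/b), the integral evaluates to A²·[b^3/4].
Substituting b = 5.20 gives A² = 0.02845, so A = 0.1687.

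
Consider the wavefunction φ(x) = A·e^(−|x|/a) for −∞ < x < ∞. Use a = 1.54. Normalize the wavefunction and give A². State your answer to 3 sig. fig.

We need A² ∫|f|² dx = 1, taking the integral from −∞ to ∞.
Using ∫₀^∞ xⁿ e^(−αx) dx = n!/αⁿ⁺¹, the integral (without the A² prefactor) comes out to a.
Setting this equal to 1 gives A² = 1/(a).
With a = 1.54: A² = 0.6494 and A = 0.8058.

A^2 ≈ 0.649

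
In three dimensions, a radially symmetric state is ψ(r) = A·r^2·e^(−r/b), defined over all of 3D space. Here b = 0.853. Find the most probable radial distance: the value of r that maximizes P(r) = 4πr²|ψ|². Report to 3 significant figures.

The maximum of P(r) = 4πr²|ψ|² occurs where its derivative vanishes.
Solving yields r = 3·b.
With b = 0.853, the most probable radial distance is 2.559.

r ≈ 2.56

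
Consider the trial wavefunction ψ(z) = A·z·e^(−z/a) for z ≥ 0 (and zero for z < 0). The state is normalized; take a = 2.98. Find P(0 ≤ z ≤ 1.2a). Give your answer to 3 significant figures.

The probability is P = ∫ |ψ|² dz over [0, 1.2a].
Since A² = 1/(a^3/4), this is the region integral divided by the full normalization integral.
Let u = z/a; then A² and the length scale cancel, so P = ∫_{0}^{1.2} u^2·e^(-2·u) du ÷ ∫_{0}^{∞} u^2·e^(-2·u) du.
With ∫ u^2·e^(-2·u) du = -(2·u^2 + 2·u + 1)·e^(-2·u)/4 + C, the region integral is 1/4 - 157·e^(-12/5)/100 and the full one is 1/4.
Taking the ratio, P = 0.4303.

P ≈ 0.430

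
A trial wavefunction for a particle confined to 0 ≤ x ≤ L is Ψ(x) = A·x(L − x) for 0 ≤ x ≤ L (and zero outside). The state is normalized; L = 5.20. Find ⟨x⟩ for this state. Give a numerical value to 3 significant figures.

The expectation value is the |Ψ|²-weighted average of x: ∫ x|Ψ|² dx.
Expanding the polynomial and integrating term by term, the ratio of the moment integral to the normalization integral gives ⟨x⟩ = L/2.
With L = 5.20, ⟨x⟩ = 2.600.

⟨x⟩ ≈ 2.60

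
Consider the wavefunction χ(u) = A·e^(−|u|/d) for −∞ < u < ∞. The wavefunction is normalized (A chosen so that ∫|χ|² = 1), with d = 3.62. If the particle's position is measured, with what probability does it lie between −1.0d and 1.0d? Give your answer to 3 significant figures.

P ≈ 0.865

The probability is P = ∫ |χ|² du over [−1.0d, 1.0d].
With A² fixed by ∫|χ|² = 1, i.e. A² = (d)^(−1), substitute and integrate.
By symmetry take twice the u ≥ 0 contribution in numerator and denominator; the 2's cancel. In terms of t = u/d (A² and the length scale cancel between numerator and denominator), P = [∫_{0}^{1.0} e^(-2·t) dt] / [∫_{0}^{∞} e^(-2·t) dt].
With ∫ e^(-2·t) dt = -e^(-2·t)/2 + C, the region integral is 1/2 - e^(-2)/2 and the full one is 1/2.
Taking the ratio, P = 0.8647.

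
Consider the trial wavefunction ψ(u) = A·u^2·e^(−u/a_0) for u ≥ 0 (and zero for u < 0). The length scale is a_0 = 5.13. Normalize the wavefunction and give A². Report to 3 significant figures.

Require ∫ |ψ|² du = 1 over the whole domain.
Using ∫₀^∞ uⁿ e^(−αu) du = n!/αⁿ⁺¹, with ψ = A·u^2·e^(−u/a_0), the integral evaluates to A²·[3·a_0^5/4].
Setting this equal to 1 gives A² = 1/(3·a_0^5/4).
With a_0 = 5.13: A² = 0.0003753 and A = 0.01937.

A^2 ≈ 0.000375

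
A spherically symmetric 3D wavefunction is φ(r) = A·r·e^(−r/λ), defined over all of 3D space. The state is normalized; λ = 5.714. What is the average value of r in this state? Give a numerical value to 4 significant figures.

⟨r⟩ ≈ 14.29

⟨r⟩ = ∫ r |φ|² 4πr² dr over the full domain.
Evaluating both integrals, ⟨r⟩ = 5·λ/2.
With λ = 5.714, ⟨r⟩ = 14.285.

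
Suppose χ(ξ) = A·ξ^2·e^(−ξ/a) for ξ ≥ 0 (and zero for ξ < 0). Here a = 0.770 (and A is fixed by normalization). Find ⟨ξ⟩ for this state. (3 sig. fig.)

⟨ξ⟩ = ∫ ξ |χ|² dξ over the full domain.
Recall ∫₀^∞ ξ^m e^(−ξ/β) dξ = m!·β^(m+1), since the A² factors cancel between numerator and denominator, ⟨ξ⟩ = 5·a/2.
Putting a = 0.770 gives 1.925.

⟨ξ⟩ ≈ 1.93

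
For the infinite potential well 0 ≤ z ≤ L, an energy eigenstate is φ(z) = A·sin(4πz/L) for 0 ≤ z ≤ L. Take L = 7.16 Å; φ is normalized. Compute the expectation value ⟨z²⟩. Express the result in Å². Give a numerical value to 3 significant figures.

By definition ⟨z²⟩ = ∫ z^2 |φ(z)|² dz.
Since the A² factors cancel between numerator and denominator, ⟨z²⟩ = -L^2/(32·π^2) + L^2/3.
Putting L = 7.16 gives 16.93.

⟨z^2⟩ ≈ 16.9 Å^2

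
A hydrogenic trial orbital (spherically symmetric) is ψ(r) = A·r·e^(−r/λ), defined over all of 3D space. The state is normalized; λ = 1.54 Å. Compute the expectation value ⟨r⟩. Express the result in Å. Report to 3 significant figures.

⟨r⟩ ≈ 3.85 Å

By definition ⟨r⟩ = ∫ r |ψ(r)|² 4πr² dr.
Using ∫₀^∞ rⁿ e^(−αr) dr = n!/αⁿ⁺¹, evaluating both integrals, ⟨r⟩ = 5·λ/2.
With λ = 1.54, ⟨r⟩ = 3.850.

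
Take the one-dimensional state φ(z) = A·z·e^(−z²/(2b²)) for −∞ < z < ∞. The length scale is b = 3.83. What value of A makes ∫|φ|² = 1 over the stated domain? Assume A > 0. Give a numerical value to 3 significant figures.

A ≈ 0.142

We need A² ∫|f|² dz = 1, taking the integral from −∞ to ∞.
With ∫_{−∞}^{∞} z^(2m) e^(−αz²) dz = (2m−1)!!·√π / (2^m α^(m+1/2)), the integral (without the A² prefactor) comes out to √(π)·b^3/2.
Hence A² = 1/[√(π)·b^3/2].
With b = 3.83: A² = 0.02008 and A = 0.1417.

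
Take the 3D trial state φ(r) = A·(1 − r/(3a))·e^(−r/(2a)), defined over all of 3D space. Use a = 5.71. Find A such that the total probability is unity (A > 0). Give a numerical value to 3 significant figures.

A ≈ 0.0253

Normalization requires ∫|φ|² 4πr² dr = 1, integrated from 0 to ∞.
(Spherical symmetry: dV = 4πr² dr.)
The integral (without the A² prefactor) comes out to 8·π·a^3/3.
So A² = (8·π·a^3/3)^(−1).
With a = 5.71: A² = 0.0006412 and A = 0.02532.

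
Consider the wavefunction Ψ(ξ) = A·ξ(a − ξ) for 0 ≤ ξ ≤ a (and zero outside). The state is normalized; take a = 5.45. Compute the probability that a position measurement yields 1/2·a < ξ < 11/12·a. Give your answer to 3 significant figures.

P = ∫_{1/2·a}^{11/12·a} |Ψ(ξ)|² dξ.
With A² fixed by ∫|Ψ|² = 1, i.e. A² = (a^5/30)^(−1), substitute and integrate.
In terms of u = ξ/a (A² and the length scale cancel between numerator and denominator), P = [∫_{1/2}^{11/12} u^2·(1 - u)^2 du] / [∫_{0}^{1} u^2·(1 - u)^2 du].
An antiderivative of u^2·(1 - u)^2 is u^3·(6·u^2 - 15·u + 10)/30; evaluating from 1/2 to 11/12 gives ≈ 0.016497, while the full integral is 1/30.
This works out to P = 0.4949.

P ≈ 0.495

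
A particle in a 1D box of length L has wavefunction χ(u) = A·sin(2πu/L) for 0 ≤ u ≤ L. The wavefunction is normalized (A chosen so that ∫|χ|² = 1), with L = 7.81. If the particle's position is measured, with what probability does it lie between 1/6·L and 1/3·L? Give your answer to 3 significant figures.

P ≈ 0.304

|χ|² is the probability density, so P = ∫_{1/6·L}^{1/3·L} |χ|² du.
The normalization integral ∫|χ|²du over the whole domain equals L/2·A², and A² cancels in the ratio.
Let t = u/L; then A² and the length scale cancel, so P = ∫_{1/6}^{1/3} sin(2·π·t)^2 dt ÷ ∫_{0}^{1} sin(2·π·t)^2 dt.
With ∫ sin(2·π·t)^2 dt = t/2 - sin(4·π·t)/(8·π) + C, the region integral is √(3)/(8·π) + 1/12 and the full one is 1/2.
The result is P = (√(3)/4 + π/6)/π.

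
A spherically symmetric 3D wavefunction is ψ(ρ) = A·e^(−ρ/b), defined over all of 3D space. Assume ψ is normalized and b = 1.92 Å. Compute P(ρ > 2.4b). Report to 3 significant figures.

Integrate the radial probability density 4πρ²|ψ|² over ρ > 2.4b.
The full normalization integral is A²·[π·b^3] = 1, fixing A².
Let u = ρ/b; then A², 4π and the length scale all cancel, so P = ∫_{2.4}^{∞} u^2·e^(-2·u) du ÷ ∫_{0}^{∞} u^2·e^(-2·u) du.
An antiderivative of u^2·e^(-2·u) is -(2·u^2 + 2·u + 1)·e^(-2·u)/4; evaluating from 2.4 to ∞ gives 433·e^(-24/5)/100, while the full integral is 1/4.
The region integral divided by the full integral gives P = 0.1425.

P ≈ 0.143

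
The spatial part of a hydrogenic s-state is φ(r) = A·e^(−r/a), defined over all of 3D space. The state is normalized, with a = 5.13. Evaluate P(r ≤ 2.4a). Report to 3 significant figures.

P ≈ 0.857

Integrate the radial probability density 4πr²|φ|² over r ≤ 2.4a.
Normalization gives A² = 1/(π·a^3).
Let u = r/a; then A², 4π and the length scale all cancel, so P = ∫_{0}^{2.4} u^2·e^(-2·u) du ÷ ∫_{0}^{∞} u^2·e^(-2·u) du.
An antiderivative of u^2·e^(-2·u) is -(2·u^2 + 2·u + 1)·e^(-2·u)/4; evaluating from 0 to 2.4 gives 1/4 - 433·e^(-24/5)/100, while the full integral is 1/4.
The region integral divided by the full integral gives P = 0.8575.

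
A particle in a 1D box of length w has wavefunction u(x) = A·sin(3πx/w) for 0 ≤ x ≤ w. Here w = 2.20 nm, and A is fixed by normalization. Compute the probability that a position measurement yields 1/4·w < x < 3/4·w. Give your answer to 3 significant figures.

P ≈ 0.394

|u|² is the probability density, so P = ∫_{1/4·w}^{3/4·w} |u|² dx.
The normalization integral ∫|u|²dx over the whole domain equals w/2·A², and A² cancels in the ratio.
In terms of t = x/w (A² and the length scale cancel between numerator and denominator), P = [∫_{1/4}^{3/4} sin(3·π·t)^2 dt] / [∫_{0}^{1} sin(3·π·t)^2 dt].
Using ∫ sin(3·π·t)^2 dt = t/2 - sin(6·π·t)/(12·π), the numerator is 1/4 - 1/(6·π) and the denominator is 1/2.
The result is P = (-2 + 3·π)/(6·π).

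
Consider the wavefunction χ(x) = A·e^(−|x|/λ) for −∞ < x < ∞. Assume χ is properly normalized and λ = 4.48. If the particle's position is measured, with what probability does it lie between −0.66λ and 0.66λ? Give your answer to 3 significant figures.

P ≈ 0.733

|χ|² is the probability density, so P = ∫_{−0.66λ}^{0.66λ} |χ|² dx.
Since A² = 1/(λ), this is the region integral divided by the full normalization integral.
Both integrals are even about x = 0, so only the x ≥ 0 halves are needed (the factors of 2 cancel). Substituting u = x/λ, A² and the length scale cancel in the ratio: P = ∫_{0}^{0.66} e^(-2·u) du / ∫_{0}^{∞} e^(-2·u) du.
Using ∫ e^(-2·u) du = -e^(-2·u)/2, the numerator is 1/2 - e^(-33/25)/2 and the denominator is 1/2.
Evaluating gives P = 0.7329.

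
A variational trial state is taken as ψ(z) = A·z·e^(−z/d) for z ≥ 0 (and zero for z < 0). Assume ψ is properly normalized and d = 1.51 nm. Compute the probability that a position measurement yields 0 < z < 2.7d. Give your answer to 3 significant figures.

P ≈ 0.905

P = ∫_{0}^{2.7d} |ψ(z)|² dz.
Since A² = 1/(d^3/4), this is the region integral divided by the full normalization integral.
In terms of u = z/d (A² and the length scale cancel between numerator and denominator), P = [∫_{0}^{2.7} u^2·e^(-2·u) du] / [∫_{0}^{∞} u^2·e^(-2·u) du].
With ∫ u^2·e^(-2·u) du = -(2·u^2 + 2·u + 1)·e^(-2·u)/4 + C, the region integral is 1/4 - 1049·e^(-27/5)/200 and the full one is 1/4.
The result is P = 0.9052.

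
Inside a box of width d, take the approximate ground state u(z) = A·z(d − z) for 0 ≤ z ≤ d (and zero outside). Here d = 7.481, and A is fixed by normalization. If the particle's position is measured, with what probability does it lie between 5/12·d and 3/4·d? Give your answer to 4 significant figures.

|u|² is the probability density, so P = ∫_{5/12·d}^{3/4·d} |u|² dz.
Since A² = 1/(d^5/30), this is the region integral divided by the full normalization integral.
Let t = z/d; then A² and the length scale cancel, so P = ∫_{5/12}^{3/4} t^2·(1 - t)^2 dt ÷ ∫_{0}^{1} t^2·(1 - t)^2 dt.
Using ∫ t^2·(1 - t)^2 dt = t^3·(6·t^2 - 15·t + 10)/30, the numerator is ≈ 0.0183288 and the denominator is 1/30.
Evaluating gives P = 0.54986.

P ≈ 0.5499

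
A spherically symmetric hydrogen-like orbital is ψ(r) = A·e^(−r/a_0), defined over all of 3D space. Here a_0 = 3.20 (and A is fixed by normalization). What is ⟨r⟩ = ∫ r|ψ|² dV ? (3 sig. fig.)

⟨r⟩ = ∫ r |ψ|² 4πr² dr over the full domain.
With ∫₀^∞ r^3 e^(−αr) dr = 3!/α^4, since the A² factors cancel between numerator and denominator, ⟨r⟩ = 3·a_0/2.
With a_0 = 3.20, ⟨r⟩ = 4.800.

⟨r⟩ ≈ 4.80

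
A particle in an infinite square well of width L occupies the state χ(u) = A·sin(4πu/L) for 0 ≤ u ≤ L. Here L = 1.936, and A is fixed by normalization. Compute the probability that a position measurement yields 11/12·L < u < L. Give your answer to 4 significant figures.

P = ∫_{11/12·L}^{L} |χ(u)|² du.
Since A² = 1/(L/2), this is the region integral divided by the full normalization integral.
Substituting t = u/L, A² and the length scale cancel in the ratio: P = ∫_{11/12}^{1} sin(4·π·t)^2 dt / ∫_{0}^{1} sin(4·π·t)^2 dt.
With ∫ sin(4·π·t)^2 dt = t/2 - sin(4·π·t)·cos(4·π·t)/(8·π) + C, the region integral is -√(3)/(32·π) + 1/24 and the full one is 1/2.
The result is P = (-√(3)/16 + π/12)/π.

P ≈ 0.04888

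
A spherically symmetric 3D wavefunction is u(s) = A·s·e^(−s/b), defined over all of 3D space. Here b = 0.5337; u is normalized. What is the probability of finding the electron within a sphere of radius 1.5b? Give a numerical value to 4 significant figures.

P ≈ 0.1847

Integrate the radial probability density 4πs²|u|² over s ≤ 1.5b.
Normalization gives A² = 1/(3·π·b^5).
Let t = s/b; then A², 4π and the length scale all cancel, so P = ∫_{0}^{1.5} t^4·e^(-2·t) dt ÷ ∫_{0}^{∞} t^4·e^(-2·t) dt.
An antiderivative of t^4·e^(-2·t) is -(t^4/2 + t^3 + 3·t^2/2 + 3·t/2 + 3/4)·e^(-2·t); evaluating from 0 to 1.5 gives 3/4 - 393·e^(-3)/32, while the full integral is 3/4.
The region integral divided by the full integral gives P = 0.18474.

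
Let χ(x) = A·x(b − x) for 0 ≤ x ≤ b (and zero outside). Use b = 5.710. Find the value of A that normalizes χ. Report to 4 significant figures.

The normalization condition is ∫|χ|² dx = 1 from 0 to b.
Expanding the polynomial and integrating term by term, the integral (without the A² prefactor) comes out to b^5/30.
Hence A² = 1/[b^5/30].
Plugging in b = 5.710 yields A = 0.070302.

A ≈ 0.07030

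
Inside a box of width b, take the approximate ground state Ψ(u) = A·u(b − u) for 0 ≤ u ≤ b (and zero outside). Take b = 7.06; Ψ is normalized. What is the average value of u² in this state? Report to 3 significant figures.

⟨u^2⟩ ≈ 14.2

⟨u²⟩ = ∫ u^2 |Ψ|² du over the full domain.
The ratio of the moment integral to the normalization integral gives ⟨u²⟩ = 2·b^2/7.
Putting b = 7.06 gives 14.24.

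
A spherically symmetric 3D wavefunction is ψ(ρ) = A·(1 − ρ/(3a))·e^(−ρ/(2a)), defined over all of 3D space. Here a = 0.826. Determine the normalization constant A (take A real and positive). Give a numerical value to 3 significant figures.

Require ∫ |ψ|² 4πρ² dρ = 1 over the whole domain.
The angular integral contributes 4π, leaving ∫₀^∞ ρ²|ψ|² dρ.
With ψ = A·(1 − ρ/(3a))·e^(−ρ/(2a)), the integral evaluates to A²·[8·π·a^3/3].
So A² = (8·π·a^3/3)^(−1).
With a = 0.826: A² = 0.2118 and A = 0.4602.

A ≈ 0.460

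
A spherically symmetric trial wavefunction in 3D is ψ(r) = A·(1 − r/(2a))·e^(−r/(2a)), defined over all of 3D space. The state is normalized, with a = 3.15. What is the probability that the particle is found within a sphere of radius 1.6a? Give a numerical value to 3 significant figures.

Integrate the radial probability density 4πr²|ψ|² over r ≤ 1.6a.
The full normalization integral is A²·[8·π·a^3] = 1, fixing A².
Substituting u = r/a, A², 4π and the length scale all cancel in the ratio: P = ∫_{0}^{1.6} u^2·(1 - u/2)^2·e^(-u) du / ∫_{0}^{∞} u^2·(1 - u/2)^2·e^(-u) du.
Using ∫ u^2·(1 - u/2)^2·e^(-u) du = -(u^4/4 + u^2 + 2·u + 2)·e^(-u), the numerator is 2 - 5874·e^(-8/5)/625 and the denominator is 2.
The region integral divided by the full integral gives P = 0.05125.

P ≈ 0.0512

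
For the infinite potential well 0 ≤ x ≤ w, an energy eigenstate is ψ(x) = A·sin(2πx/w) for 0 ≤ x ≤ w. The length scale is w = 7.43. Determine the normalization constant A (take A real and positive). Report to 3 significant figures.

We need A² ∫|f|² dx = 1, taking the integral from 0 to w.
With ∫₀^w sin²(nπx/w) dx = w/2, carrying out the integral gives A² · w/2.
Hence A² = 1/[w/2].
Substituting w = 7.43 gives A² = 0.2692, so A = 0.5188.

A ≈ 0.519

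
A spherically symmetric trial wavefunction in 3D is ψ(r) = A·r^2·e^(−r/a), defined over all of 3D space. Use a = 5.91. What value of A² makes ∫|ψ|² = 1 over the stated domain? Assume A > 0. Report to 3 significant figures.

Require ∫ |ψ|² 4πr² dr = 1 over the whole domain.
The angular integral contributes 4π, leaving ∫₀^∞ r²|ψ|² dr.
Using ∫₀^∞ rⁿ e^(−αr) dr = n!/αⁿ⁺¹, ∫|ψ|² 4πr² dr = A²·(45·π·a^7/2).
So A² = (45·π·a^7/2)^(−1).
Plugging in a = 5.91 yields A = 0.0002370.

A^2 ≈ 5.62E-8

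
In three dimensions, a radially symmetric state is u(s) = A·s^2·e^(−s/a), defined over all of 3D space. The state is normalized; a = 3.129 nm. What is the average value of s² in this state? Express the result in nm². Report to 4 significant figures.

The expectation value is the |u|²-weighted average of s^2: ∫ s^2|u|² 4πs² ds.
Evaluating both integrals, ⟨s²⟩ = 14·a^2.
Putting a = 3.129 gives 137.07.

⟨s^2⟩ ≈ 137.1 nm^2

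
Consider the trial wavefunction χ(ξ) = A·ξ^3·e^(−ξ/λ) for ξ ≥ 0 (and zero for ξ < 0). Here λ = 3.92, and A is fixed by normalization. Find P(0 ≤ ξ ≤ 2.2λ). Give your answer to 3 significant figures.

P ≈ 0.156

P = ∫_{0}^{2.2λ} |χ(ξ)|² dξ.
The normalization integral ∫|χ|²dξ over the whole domain equals 45·λ^7/8·A², and A² cancels in the ratio.
Substituting u = ξ/λ, A² and the length scale cancel in the ratio: P = ∫_{0}^{2.2} u^6·e^(-2·u) du / ∫_{0}^{∞} u^6·e^(-2·u) du.
Using ∫ u^6·e^(-2·u) du = -(4·u^6 + 12·u^5 + 30·u^4 + 60·u^3 + 90·u^2 + 90·u + 45)·e^(-2·u)/8, the numerator is ≈ 0.87950 and the denominator is 45/8.
Evaluating gives P = 0.1564.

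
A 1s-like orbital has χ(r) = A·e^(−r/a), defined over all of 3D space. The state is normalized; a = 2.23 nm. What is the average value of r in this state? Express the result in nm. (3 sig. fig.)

⟨r⟩ ≈ 3.35 nm

By definition ⟨r⟩ = ∫ r |χ(r)|² 4πr² dr.
Evaluating both integrals, ⟨r⟩ = 3·a/2.
Putting a = 2.23 gives 3.345.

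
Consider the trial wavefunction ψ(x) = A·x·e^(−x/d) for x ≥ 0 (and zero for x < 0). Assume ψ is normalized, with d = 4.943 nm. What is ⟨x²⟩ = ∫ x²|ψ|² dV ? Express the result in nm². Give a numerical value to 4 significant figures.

By definition ⟨x²⟩ = ∫ x^2 |ψ(x)|² dx.
Since the A² factors cancel between numerator and denominator, ⟨x²⟩ = 3·d^2.
Putting d = 4.943 gives 73.300.

⟨x^2⟩ ≈ 73.30 nm^2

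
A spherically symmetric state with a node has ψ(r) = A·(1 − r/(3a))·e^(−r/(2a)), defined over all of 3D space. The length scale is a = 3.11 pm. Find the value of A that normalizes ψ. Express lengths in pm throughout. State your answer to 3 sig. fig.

We need A² ∫|f|² 4πr² dr = 1, taking the integral from 0 to ∞.
The integral (without the A² prefactor) comes out to 8·π·a^3/3.
Hence A² = 1/[8·π·a^3/3].
With a = 3.11: A² = 0.003968 and A = 0.06299.

A ≈ 0.0630 pm^(-3/2)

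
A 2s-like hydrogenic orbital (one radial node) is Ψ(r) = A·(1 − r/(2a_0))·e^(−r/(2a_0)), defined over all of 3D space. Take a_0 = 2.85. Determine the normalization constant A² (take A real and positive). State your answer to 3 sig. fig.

A^2 ≈ 0.00172

The normalization condition is ∫|Ψ|² 4πr² dr = 1 from 0 to ∞.
Using ∫₀^∞ rⁿ e^(−αr) dr = n!/αⁿ⁺¹, ∫|Ψ|² 4πr² dr = A²·(8·π·a_0^3).
With a_0 = 2.85: A² = 0.001719 and A = 0.04146.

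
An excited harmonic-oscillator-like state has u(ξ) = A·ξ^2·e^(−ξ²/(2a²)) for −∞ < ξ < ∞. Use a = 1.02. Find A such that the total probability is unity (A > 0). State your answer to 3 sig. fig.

A ≈ 0.825

The normalization condition is ∫|u|² dξ = 1 from −∞ to ∞.
The integral (without the A² prefactor) comes out to 3·√(π)·a^5/4.
Hence A² = 1/[3·√(π)·a^5/4].
Substituting a = 1.02 gives A² = 0.6813, so A = 0.8254.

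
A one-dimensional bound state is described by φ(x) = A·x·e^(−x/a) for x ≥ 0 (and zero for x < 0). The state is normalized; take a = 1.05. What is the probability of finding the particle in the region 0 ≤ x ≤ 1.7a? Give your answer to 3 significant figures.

P ≈ 0.660

P = ∫_{0}^{1.7a} |φ(x)|² dx.
Since A² = 1/(a^3/4), this is the region integral divided by the full normalization integral.
In terms of u = x/a (A² and the length scale cancel between numerator and denominator), P = [∫_{0}^{1.7} u^2·e^(-2·u) du] / [∫_{0}^{∞} u^2·e^(-2·u) du].
An antiderivative of u^2·e^(-2·u) is -(2·u^2 + 2·u + 1)·e^(-2·u)/4; evaluating from 0 to 1.7 gives 1/4 - 509·e^(-17/5)/200, while the full integral is 1/4.
The result is P = 0.6603.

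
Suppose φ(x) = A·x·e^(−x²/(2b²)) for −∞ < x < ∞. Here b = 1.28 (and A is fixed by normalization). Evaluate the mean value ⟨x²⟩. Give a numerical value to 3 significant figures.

⟨x^2⟩ ≈ 2.46

By definition ⟨x²⟩ = ∫ x^2 |φ(x)|² dx.
With ∫_{−∞}^{∞} x^(2m) e^(−αx²) dx = (2m−1)!!·√π / (2^m α^(m+1/2)), evaluating both integrals, ⟨x²⟩ = 3·b^2/2.
Putting b = 1.28 gives 2.458.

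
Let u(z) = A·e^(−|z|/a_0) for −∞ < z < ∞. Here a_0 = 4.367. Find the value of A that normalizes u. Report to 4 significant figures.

We need A² ∫|f|² dz = 1, taking the integral from −∞ to ∞.
With ∫₀^∞ z^0 e^(−αz) dz = 0!/α^1, with u = A·e^(−|z|/a_0), the integral evaluates to A²·[a_0].
Hence A² = 1/[a_0].
With a_0 = 4.367: A² = 0.22899 and A = 0.47853.

A ≈ 0.4785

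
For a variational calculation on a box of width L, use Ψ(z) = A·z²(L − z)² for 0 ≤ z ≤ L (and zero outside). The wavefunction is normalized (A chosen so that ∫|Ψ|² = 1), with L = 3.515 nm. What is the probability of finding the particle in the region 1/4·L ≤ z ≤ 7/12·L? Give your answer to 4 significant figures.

P = ∫_{1/4·L}^{7/12·L} |Ψ(z)|² dz.
The normalization integral ∫|Ψ|²dz over the whole domain equals L^9/630·A², and A² cancels in the ratio.
Substituting u = z/L, A² and the length scale cancel in the ratio: P = ∫_{1/4}^{7/12} u^4·(1 - u)^4 du / ∫_{0}^{1} u^4·(1 - u)^4 du.
With ∫ u^4·(1 - u)^4 du = u^5·(70·u^4 - 315·u^3 + 540·u^2 - 420·u + 126)/630 + C, the region integral is ≈ 0.00102975 and the full one is 1/630.
Evaluating gives P = 0.64874.

P ≈ 0.6487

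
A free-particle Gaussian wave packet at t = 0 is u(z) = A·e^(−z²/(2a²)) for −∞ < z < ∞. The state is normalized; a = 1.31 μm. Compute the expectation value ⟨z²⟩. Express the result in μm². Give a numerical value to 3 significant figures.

⟨z²⟩ = ∫ z^2 |u|² dz over the full domain.
With ∫_{−∞}^{∞} z^(2m) e^(−αz²) dz = (2m−1)!!·√π / (2^m α^(m+1/2)), since the A² factors cancel between numerator and denominator, ⟨z²⟩ = a^2/2.
With a = 1.31, ⟨z^2⟩ = 0.8581.

⟨z^2⟩ ≈ 0.858 μm^2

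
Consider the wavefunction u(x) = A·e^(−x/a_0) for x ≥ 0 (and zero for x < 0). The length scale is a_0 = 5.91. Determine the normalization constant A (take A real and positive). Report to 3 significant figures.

A ≈ 0.582

We need A² ∫|f|² dx = 1, taking the integral from 0 to ∞.
With ∫₀^∞ x^0 e^(−αx) dx = 0!/α^1, with u = A·e^(−x/a_0), the integral evaluates to A²·[a_0/2].
With a_0 = 5.91: A² = 0.3384 and A = 0.5817.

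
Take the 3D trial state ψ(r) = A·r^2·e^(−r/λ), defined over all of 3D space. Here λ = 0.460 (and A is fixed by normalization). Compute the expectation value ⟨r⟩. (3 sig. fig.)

⟨r⟩ ≈ 1.61

The expectation value is the |ψ|²-weighted average of r: ∫ r|ψ|² 4πr² dr.
With ∫₀^∞ r^7 e^(−αr) dr = 7!/α^8, since the A² factors cancel between numerator and denominator, ⟨r⟩ = 7·λ/2.
With λ = 0.460, ⟨r⟩ = 1.610.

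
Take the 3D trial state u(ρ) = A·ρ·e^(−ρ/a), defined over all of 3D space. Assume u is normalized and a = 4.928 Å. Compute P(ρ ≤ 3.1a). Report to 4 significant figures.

P ≈ 0.7408

P = ∫ |u|² 4πρ² dρ over ρ ≤ 3.1a.
Normalization gives A² = 1/(3·π·a^5).
In terms of t = ρ/a (A², 4π and the length scale all cancel between numerator and denominator), P = [∫_{0}^{3.1} t^4·e^(-2·t) dt] / [∫_{0}^{∞} t^4·e^(-2·t) dt].
With ∫ t^4·e^(-2·t) dt = -(t^4/2 + t^3 + 3·t^2/2 + 3·t/2 + 3/4)·e^(-2·t) + C, the region integral is ≈ 0.555617 and the full one is 3/4.
This evaluates to P = 0.74082.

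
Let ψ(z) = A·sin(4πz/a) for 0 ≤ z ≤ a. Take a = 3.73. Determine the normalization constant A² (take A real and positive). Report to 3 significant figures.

Require ∫ |ψ|² dz = 1 over the whole domain.
∫|ψ|² dz = A²·(a/2).
Setting this equal to 1 gives A² = 1/(a/2).
Substituting a = 3.73 gives A² = 0.5362, so A = 0.7323.

A^2 ≈ 0.536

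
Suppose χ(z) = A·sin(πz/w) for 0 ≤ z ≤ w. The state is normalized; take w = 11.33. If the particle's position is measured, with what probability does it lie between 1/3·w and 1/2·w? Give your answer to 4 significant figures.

The probability is P = ∫ |χ|² dz over [1/3·w, 1/2·w].
The normalization integral ∫|χ|²dz over the whole domain equals w/2·A², and A² cancels in the ratio.
In terms of u = z/w (A² and the length scale cancel between numerator and denominator), P = [∫_{1/3}^{1/2} sin(π·u)^2 du] / [∫_{0}^{1} sin(π·u)^2 du].
Using ∫ sin(π·u)^2 du = u/2 - sin(2·π·u)/(4·π), the numerator is √(3)/(8·π) + 1/12 and the denominator is 1/2.
Taking the ratio, P = (√(3)/4 + π/6)/π.

P ≈ 0.3045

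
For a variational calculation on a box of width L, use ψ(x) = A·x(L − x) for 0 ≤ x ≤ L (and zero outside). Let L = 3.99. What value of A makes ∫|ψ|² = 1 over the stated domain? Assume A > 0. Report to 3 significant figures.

A ≈ 0.172

Require ∫ |ψ|² dx = 1 over the whole domain.
Expanding the polynomial and integrating term by term, with ψ = A·x(L − x), the integral evaluates to A²·[L^5/30].
So A² = (L^5/30)^(−1).
With L = 3.99: A² = 0.02967 and A = 0.1722.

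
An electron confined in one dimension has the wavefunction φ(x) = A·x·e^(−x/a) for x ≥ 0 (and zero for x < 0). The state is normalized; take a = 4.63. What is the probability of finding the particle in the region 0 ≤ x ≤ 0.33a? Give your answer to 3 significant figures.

The probability is P = ∫ |φ|² dx over [0, 0.33a].
Since A² = 1/(a^3/4), this is the region integral divided by the full normalization integral.
Let u = x/a; then A² and the length scale cancel, so P = ∫_{0}^{0.33} u^2·e^(-2·u) du ÷ ∫_{0}^{∞} u^2·e^(-2·u) du.
With ∫ u^2·e^(-2·u) du = -(2·u^2 + 2·u + 1)·e^(-2·u)/4 + C, the region integral is ≈ 0.0073641 and the full one is 1/4.
Taking the ratio, P = 0.02946.

P ≈ 0.0295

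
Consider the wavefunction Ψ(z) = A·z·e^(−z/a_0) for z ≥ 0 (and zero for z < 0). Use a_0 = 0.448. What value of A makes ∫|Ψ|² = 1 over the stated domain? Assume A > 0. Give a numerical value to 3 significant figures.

A ≈ 6.67

We need A² ∫|f|² dz = 1, taking the integral from 0 to ∞.
∫|Ψ|² dz = A²·(a_0^3/4).
Hence A² = 1/[a_0^3/4].
With a_0 = 0.448: A² = 44.49 and A = 6.670.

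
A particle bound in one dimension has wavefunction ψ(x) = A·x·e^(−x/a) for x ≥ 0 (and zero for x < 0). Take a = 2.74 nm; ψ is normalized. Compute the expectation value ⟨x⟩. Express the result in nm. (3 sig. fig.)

By definition ⟨x⟩ = ∫ x |ψ(x)|² dx.
Since the A² factors cancel between numerator and denominator, ⟨x⟩ = 3·a/2.
Putting a = 2.74 gives 4.110.

⟨x⟩ ≈ 4.11 nm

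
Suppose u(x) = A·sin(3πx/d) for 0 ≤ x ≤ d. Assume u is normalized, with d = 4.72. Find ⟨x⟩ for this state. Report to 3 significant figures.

⟨x⟩ ≈ 2.36

The expectation value is the |u|²-weighted average of x: ∫ x|u|² dx.
Using sin²θ = (1 − cos 2θ)/2, the ratio of the moment integral to the normalization integral gives ⟨x⟩ = d/2.
With d = 4.72, ⟨x⟩ = 2.360.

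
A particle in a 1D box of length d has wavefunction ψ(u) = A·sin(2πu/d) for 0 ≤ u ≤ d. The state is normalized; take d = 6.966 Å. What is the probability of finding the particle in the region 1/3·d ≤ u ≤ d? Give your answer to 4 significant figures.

P ≈ 0.5978

The probability is P = ∫ |ψ|² du over [1/3·d, d].
The normalization integral ∫|ψ|²du over the whole domain equals d/2·A², and A² cancels in the ratio.
In terms of t = u/d (A² and the length scale cancel between numerator and denominator), P = [∫_{1/3}^{1} sin(2·π·t)^2 dt] / [∫_{0}^{1} sin(2·π·t)^2 dt].
An antiderivative of sin(2·π·t)^2 is t/2 - sin(4·π·t)/(8·π); evaluating from 1/3 to 1 gives -√(3)/(16·π) + 1/3, while the full integral is 1/2.
This works out to P = -√(3)/(8·π) + 2/3.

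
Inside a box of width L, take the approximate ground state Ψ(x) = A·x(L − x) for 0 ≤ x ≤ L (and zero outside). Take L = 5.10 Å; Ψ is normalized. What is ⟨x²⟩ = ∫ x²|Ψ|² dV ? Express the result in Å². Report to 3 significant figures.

⟨x^2⟩ ≈ 7.43 Å^2

By definition ⟨x²⟩ = ∫ x^2 |Ψ(x)|² dx.
Since the A² factors cancel between numerator and denominator, ⟨x²⟩ = 2·L^2/7.
Putting L = 5.10 gives 7.431.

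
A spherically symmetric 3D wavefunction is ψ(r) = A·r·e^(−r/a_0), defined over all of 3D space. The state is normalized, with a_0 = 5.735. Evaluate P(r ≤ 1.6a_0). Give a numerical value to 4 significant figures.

P = ∫ |ψ|² 4πr² dr over r ≤ 1.6a_0.
A² is fixed by ∫₀^∞ 4πr²|ψ|² dr = 1, i.e. A² = (3·π·a_0^5)^(−1).
In terms of u = r/a_0 (A², 4π and the length scale all cancel between numerator and denominator), P = [∫_{0}^{1.6} u^4·e^(-2·u) du] / [∫_{0}^{∞} u^4·e^(-2·u) du].
Using ∫ u^4·e^(-2·u) du = -(u^4/2 + u^3 + 3·u^2/2 + 3·u/2 + 3/4)·e^(-2·u), the numerator is ≈ 0.164541 and the denominator is 3/4.
Taking the ratio yields P = 0.21939.

P ≈ 0.2194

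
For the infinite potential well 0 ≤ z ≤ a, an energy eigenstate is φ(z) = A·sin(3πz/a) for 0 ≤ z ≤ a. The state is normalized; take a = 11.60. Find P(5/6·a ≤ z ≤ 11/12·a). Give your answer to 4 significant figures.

P ≈ 0.1364

|φ|² is the probability density, so P = ∫_{5/6·a}^{11/12·a} |φ|² dz.
With A² fixed by ∫|φ|² = 1, i.e. A² = (a/2)^(−1), substitute and integrate.
Let u = z/a; then A² and the length scale cancel, so P = ∫_{5/6}^{11/12} sin(3·π·u)^2 du ÷ ∫_{0}^{1} sin(3·π·u)^2 du.
Using ∫ sin(3·π·u)^2 du = u/2 - sin(6·π·u)/(12·π), the numerator is 1/(12·π) + 1/24 and the denominator is 1/2.
Taking the ratio, P = (2 + π)/(12·π).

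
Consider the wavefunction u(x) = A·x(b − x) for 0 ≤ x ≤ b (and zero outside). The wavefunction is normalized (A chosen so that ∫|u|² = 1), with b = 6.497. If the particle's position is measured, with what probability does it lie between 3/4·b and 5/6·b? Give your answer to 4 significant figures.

The probability is P = ∫ |u|² dx over [3/4·b, 5/6·b].
Since A² = 1/(b^5/30), this is the region integral divided by the full normalization integral.
Substituting t = x/b, A² and the length scale cancel in the ratio: P = ∫_{3/4}^{5/6} t^2·(1 - t)^2 dt / ∫_{0}^{1} t^2·(1 - t)^2 dt.
An antiderivative of t^2·(1 - t)^2 is t^3·(6·t^2 - 15·t + 10)/30; evaluating from 3/4 to 5/6 gives ≈ 0.00226739, while the full integral is 1/30.
Evaluating gives P = 0.068022.

P ≈ 0.06802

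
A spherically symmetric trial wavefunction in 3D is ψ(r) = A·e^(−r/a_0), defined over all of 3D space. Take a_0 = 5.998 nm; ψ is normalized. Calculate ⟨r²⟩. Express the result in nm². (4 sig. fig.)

⟨r^2⟩ ≈ 107.9 nm^2

By definition ⟨r²⟩ = ∫ r^2 |ψ(r)|² 4πr² dr.
Evaluating both integrals, ⟨r²⟩ = 3·a_0^2.
With a_0 = 5.998, ⟨r^2⟩ = 107.93.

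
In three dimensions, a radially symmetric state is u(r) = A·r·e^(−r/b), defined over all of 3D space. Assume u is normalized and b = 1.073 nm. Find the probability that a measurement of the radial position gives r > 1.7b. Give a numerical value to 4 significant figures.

P ≈ 0.7442

Integrate the radial probability density 4πr²|u|² over r > 1.7b.
A² is fixed by ∫₀^∞ 4πr²|u|² dr = 1, i.e. A² = (3·π·b^5)^(−1).
Substituting t = r/b, A², 4π and the length scale all cancel in the ratio: P = ∫_{1.7}^{∞} t^4·e^(-2·t) dt / ∫_{0}^{∞} t^4·e^(-2·t) dt.
An antiderivative of t^4·e^(-2·t) is -(t^4/2 + t^3 + 3·t^2/2 + 3·t/2 + 3/4)·e^(-2·t); evaluating from 1.7 to ∞ gives ≈ 0.558136, while the full integral is 3/4.
The region integral divided by the full integral gives P = 0.74418.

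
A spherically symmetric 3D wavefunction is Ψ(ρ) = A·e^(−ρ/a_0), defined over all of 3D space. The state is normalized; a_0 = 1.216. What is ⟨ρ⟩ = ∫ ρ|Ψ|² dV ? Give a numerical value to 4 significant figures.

⟨ρ⟩ ≈ 1.824

By definition ⟨ρ⟩ = ∫ ρ |Ψ(ρ)|² 4πρ² dρ.
The ratio of the moment integral to the normalization integral gives ⟨ρ⟩ = 3·a_0/2.
Putting a_0 = 1.216 gives 1.8240.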